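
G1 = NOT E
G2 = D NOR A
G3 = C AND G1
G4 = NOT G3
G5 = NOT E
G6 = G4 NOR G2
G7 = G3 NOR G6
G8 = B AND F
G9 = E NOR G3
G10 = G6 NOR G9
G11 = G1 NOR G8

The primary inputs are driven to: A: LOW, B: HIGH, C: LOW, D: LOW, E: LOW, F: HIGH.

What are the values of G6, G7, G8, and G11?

G6 = LOW  G7 = HIGH  G8 = HIGH  G11 = LOW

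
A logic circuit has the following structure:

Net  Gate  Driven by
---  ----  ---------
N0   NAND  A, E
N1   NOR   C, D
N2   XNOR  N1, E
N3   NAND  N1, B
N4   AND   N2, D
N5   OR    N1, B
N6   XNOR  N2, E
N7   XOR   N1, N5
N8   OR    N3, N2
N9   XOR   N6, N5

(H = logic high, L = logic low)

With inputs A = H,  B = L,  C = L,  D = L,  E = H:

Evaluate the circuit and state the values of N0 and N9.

N0 = L  N9 = L

N0 = A NAND E = H NAND H = L
N1 = C NOR D = L NOR L = H
N2 = N1 XNOR E = H XNOR H = H
N5 = N1 OR B = H OR L = H
N6 = N2 XNOR E = H XNOR H = H
N9 = N6 XOR N5 = H XOR H = L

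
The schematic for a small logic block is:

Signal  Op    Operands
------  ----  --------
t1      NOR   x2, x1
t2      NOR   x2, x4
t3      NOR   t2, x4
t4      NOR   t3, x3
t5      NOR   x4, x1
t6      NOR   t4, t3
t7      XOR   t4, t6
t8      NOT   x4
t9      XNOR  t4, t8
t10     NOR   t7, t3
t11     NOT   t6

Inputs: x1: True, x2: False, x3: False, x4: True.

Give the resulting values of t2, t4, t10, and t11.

t2 = False  t4 = True  t10 = False  t11 = True

t2 = x2 NOR x4 = False NOR True = False
t3 = t2 NOR x4 = False NOR True = False
t4 = t3 NOR x3 = False NOR False = True
t6 = t4 NOR t3 = True NOR False = False
t7 = t4 XOR t6 = True XOR False = True
t10 = t7 NOR t3 = True NOR False = False
t11 = NOT t6 = NOT False = True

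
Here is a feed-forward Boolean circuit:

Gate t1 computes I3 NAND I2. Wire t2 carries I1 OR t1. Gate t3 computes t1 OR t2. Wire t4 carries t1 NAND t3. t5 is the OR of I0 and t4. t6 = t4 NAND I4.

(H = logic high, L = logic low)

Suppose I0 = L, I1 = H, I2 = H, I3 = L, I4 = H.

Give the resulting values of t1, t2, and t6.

t1 = I3 NAND I2 = L NAND H = H
t2 = I1 OR t1 = H OR H = H
t3 = t1 OR t2 = H OR H = H
t4 = t1 NAND t3 = H NAND H = L
t6 = t4 NAND I4 = L NAND H = H

t1 = H; t2 = H; t6 = H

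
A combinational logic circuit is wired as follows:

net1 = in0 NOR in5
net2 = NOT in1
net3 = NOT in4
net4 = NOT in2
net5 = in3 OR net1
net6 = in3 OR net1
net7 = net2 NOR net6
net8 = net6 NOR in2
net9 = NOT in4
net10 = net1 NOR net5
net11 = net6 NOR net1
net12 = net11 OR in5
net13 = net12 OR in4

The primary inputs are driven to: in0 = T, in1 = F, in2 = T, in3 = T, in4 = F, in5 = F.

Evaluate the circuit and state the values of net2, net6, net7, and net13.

net2 = T; net6 = T; net7 = F; net13 = F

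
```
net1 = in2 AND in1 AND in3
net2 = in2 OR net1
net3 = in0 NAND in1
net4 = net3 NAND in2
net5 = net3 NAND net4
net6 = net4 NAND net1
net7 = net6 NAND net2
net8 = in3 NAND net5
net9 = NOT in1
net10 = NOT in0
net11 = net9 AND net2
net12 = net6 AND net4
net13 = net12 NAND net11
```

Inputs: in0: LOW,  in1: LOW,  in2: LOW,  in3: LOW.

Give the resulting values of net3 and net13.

net1 = in2 AND in1 AND in3 = LOW AND LOW AND LOW = LOW
net2 = in2 OR net1 = LOW OR LOW = LOW
net3 = in0 NAND in1 = LOW NAND LOW = HIGH
net4 = net3 NAND in2 = HIGH NAND LOW = HIGH
net6 = net4 NAND net1 = HIGH NAND LOW = HIGH
net9 = NOT in1 = NOT LOW = HIGH
net11 = net9 AND net2 = HIGH AND LOW = LOW
net12 = net6 AND net4 = HIGH AND HIGH = HIGH
net13 = net12 NAND net11 = HIGH NAND LOW = HIGH

net3 = HIGH; net13 = HIGH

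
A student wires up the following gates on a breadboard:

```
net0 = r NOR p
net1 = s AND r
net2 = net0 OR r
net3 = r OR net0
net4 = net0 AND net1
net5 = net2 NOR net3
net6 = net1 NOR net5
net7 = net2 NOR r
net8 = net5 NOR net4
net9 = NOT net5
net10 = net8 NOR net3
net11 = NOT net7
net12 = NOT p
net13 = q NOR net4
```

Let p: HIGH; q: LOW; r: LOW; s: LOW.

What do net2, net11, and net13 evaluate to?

net0 = r NOR p = LOW NOR HIGH = LOW
net1 = s AND r = LOW AND LOW = LOW
net2 = net0 OR r = LOW OR LOW = LOW
net4 = net0 AND net1 = LOW AND LOW = LOW
net7 = net2 NOR r = LOW NOR LOW = HIGH
net11 = NOT net7 = NOT HIGH = LOW
net13 = q NOR net4 = LOW NOR LOW = HIGH

net2 = LOW, net11 = LOW, net13 = HIGH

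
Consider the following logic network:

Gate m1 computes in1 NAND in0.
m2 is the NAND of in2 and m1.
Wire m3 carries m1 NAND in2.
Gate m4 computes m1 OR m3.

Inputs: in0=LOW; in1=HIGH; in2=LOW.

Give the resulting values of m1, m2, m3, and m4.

m1 = HIGH  m2 = HIGH  m3 = HIGH  m4 = HIGH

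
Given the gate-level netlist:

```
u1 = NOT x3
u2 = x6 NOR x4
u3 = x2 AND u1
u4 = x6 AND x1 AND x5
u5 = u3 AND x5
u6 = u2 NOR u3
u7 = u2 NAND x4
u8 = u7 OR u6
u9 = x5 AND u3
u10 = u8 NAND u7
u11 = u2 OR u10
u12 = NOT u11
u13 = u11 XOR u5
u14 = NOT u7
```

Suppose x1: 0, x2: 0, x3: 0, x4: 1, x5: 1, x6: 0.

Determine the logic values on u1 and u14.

u1 = NOT x3 = NOT 0 = 1
u2 = x6 NOR x4 = 0 NOR 1 = 0
u7 = u2 NAND x4 = 0 NAND 1 = 1
u14 = NOT u7 = NOT 1 = 0

u1 = 1  u14 = 0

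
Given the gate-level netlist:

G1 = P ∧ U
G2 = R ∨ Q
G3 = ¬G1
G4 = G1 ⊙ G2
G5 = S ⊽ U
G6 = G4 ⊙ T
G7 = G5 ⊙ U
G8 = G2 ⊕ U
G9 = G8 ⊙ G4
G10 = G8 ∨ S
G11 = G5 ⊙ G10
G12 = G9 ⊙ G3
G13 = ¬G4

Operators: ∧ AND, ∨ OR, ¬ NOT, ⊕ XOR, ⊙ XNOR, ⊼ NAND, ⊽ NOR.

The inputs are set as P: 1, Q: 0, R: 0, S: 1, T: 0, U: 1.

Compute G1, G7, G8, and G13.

G1 = P AND U = 1 AND 1 = 1
G2 = R OR Q = 0 OR 0 = 0
G4 = G1 XNOR G2 = 1 XNOR 0 = 0
G5 = S NOR U = 1 NOR 1 = 0
G7 = G5 XNOR U = 0 XNOR 1 = 0
G8 = G2 XOR U = 0 XOR 1 = 1
G13 = NOT G4 = NOT 0 = 1

G1 = 1, G7 = 0, G8 = 1, G13 = 1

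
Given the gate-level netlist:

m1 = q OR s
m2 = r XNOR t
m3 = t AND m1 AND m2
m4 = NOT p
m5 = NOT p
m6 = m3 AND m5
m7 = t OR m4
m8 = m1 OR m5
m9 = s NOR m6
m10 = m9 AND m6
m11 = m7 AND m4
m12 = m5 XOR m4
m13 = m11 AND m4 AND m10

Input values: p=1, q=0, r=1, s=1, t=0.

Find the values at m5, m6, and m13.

m1 = q OR s = 0 OR 1 = 1
m2 = r XNOR t = 1 XNOR 0 = 0
m3 = t AND m1 AND m2 = 0 AND 1 AND 0 = 0
m4 = NOT p = NOT 1 = 0
m5 = NOT p = NOT 1 = 0
m6 = m3 AND m5 = 0 AND 0 = 0
m7 = t OR m4 = 0 OR 0 = 0
m9 = s NOR m6 = 1 NOR 0 = 0
m10 = m9 AND m6 = 0 AND 0 = 0
m11 = m7 AND m4 = 0 AND 0 = 0
m13 = m11 AND m4 AND m10 = 0 AND 0 AND 0 = 0

m5 = 0, m6 = 0, m13 = 0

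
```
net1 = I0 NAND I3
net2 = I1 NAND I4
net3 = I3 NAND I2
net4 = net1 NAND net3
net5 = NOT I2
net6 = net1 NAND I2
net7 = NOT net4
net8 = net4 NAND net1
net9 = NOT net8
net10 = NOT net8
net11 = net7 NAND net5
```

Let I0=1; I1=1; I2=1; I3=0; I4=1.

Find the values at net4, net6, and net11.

net4 = 0, net6 = 0, net11 = 1

net1 = I0 NAND I3 = 1 NAND 0 = 1
net3 = I3 NAND I2 = 0 NAND 1 = 1
net4 = net1 NAND net3 = 1 NAND 1 = 0
net5 = NOT I2 = NOT 1 = 0
net6 = net1 NAND I2 = 1 NAND 1 = 0
net7 = NOT net4 = NOT 0 = 1
net11 = net7 NAND net5 = 1 NAND 0 = 1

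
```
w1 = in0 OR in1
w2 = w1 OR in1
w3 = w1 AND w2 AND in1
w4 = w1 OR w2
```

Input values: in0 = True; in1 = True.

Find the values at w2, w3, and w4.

w1 = in0 OR in1 = True OR True = True
w2 = w1 OR in1 = True OR True = True
w3 = w1 AND w2 AND in1 = True AND True AND True = True
w4 = w1 OR w2 = True OR True = True

w2 = True, w3 = True, w4 = True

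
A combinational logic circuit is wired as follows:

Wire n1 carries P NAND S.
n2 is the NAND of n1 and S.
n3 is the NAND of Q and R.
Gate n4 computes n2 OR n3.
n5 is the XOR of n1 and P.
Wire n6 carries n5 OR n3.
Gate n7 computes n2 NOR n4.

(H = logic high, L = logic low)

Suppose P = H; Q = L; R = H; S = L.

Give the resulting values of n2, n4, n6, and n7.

n2 = H, n4 = H, n6 = H, n7 = L

n1 = P NAND S = H NAND L = H
n2 = n1 NAND S = H NAND L = H
n3 = Q NAND R = L NAND H = H
n4 = n2 OR n3 = H OR H = H
n5 = n1 XOR P = H XOR H = L
n6 = n5 OR n3 = L OR H = H
n7 = n2 NOR n4 = H NOR H = L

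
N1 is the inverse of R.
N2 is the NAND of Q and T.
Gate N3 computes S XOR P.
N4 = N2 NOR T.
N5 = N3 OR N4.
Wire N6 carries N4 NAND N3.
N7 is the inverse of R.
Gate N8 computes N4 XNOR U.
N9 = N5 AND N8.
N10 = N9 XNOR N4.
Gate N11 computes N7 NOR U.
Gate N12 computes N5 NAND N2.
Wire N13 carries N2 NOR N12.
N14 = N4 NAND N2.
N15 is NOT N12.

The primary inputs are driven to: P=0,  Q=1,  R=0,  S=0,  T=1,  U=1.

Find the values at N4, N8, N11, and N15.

N4 = 0, N8 = 0, N11 = 0, N15 = 0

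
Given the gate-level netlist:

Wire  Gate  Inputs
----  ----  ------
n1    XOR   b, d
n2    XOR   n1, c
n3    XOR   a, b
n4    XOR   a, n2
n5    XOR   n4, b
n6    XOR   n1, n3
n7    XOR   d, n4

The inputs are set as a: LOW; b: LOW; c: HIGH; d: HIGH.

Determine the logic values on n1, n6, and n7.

n1 = HIGH  n6 = HIGH  n7 = HIGH

n1 = b XOR d = LOW XOR HIGH = HIGH
n2 = n1 XOR c = HIGH XOR HIGH = LOW
n3 = a XOR b = LOW XOR LOW = LOW
n4 = a XOR n2 = LOW XOR LOW = LOW
n6 = n1 XOR n3 = HIGH XOR LOW = HIGH
n7 = d XOR n4 = HIGH XOR LOW = HIGH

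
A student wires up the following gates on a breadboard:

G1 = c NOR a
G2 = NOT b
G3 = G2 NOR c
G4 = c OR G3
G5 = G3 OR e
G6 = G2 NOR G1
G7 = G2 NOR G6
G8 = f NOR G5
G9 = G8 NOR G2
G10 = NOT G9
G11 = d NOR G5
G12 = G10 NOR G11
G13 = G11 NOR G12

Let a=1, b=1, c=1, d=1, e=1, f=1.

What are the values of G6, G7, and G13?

G6 = 1; G7 = 0; G13 = 0

G1 = c NOR a = 1 NOR 1 = 0
G2 = NOT b = NOT 1 = 0
G3 = G2 NOR c = 0 NOR 1 = 0
G5 = G3 OR e = 0 OR 1 = 1
G6 = G2 NOR G1 = 0 NOR 0 = 1
G7 = G2 NOR G6 = 0 NOR 1 = 0
G8 = f NOR G5 = 1 NOR 1 = 0
G9 = G8 NOR G2 = 0 NOR 0 = 1
G10 = NOT G9 = NOT 1 = 0
G11 = d NOR G5 = 1 NOR 1 = 0
G12 = G10 NOR G11 = 0 NOR 0 = 1
G13 = G11 NOR G12 = 0 NOR 1 = 0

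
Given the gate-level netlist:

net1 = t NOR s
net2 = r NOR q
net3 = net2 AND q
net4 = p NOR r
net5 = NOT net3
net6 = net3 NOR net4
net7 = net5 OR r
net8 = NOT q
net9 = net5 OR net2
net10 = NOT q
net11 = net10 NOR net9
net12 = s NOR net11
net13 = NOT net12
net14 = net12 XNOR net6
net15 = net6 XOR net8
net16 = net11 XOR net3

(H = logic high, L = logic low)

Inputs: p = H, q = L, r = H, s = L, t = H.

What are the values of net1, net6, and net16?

net1 = t NOR s = H NOR L = L
net2 = r NOR q = H NOR L = L
net3 = net2 AND q = L AND L = L
net4 = p NOR r = H NOR H = L
net5 = NOT net3 = NOT L = H
net6 = net3 NOR net4 = L NOR L = H
net9 = net5 OR net2 = H OR L = H
net10 = NOT q = NOT L = H
net11 = net10 NOR net9 = H NOR H = L
net16 = net11 XOR net3 = L XOR L = L

net1 = L, net6 = H, net16 = L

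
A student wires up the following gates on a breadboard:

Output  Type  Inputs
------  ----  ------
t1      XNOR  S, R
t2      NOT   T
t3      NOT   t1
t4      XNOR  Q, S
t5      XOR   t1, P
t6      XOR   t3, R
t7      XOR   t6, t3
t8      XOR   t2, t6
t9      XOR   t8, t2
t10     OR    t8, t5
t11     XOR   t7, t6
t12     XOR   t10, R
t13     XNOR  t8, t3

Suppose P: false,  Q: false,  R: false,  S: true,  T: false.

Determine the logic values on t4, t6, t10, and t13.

t1 = S XNOR R = true XNOR false = false
t2 = NOT T = NOT false = true
t3 = NOT t1 = NOT false = true
t4 = Q XNOR S = false XNOR true = false
t5 = t1 XOR P = false XOR false = false
t6 = t3 XOR R = true XOR false = true
t8 = t2 XOR t6 = true XOR true = false
t10 = t8 OR t5 = false OR false = false
t13 = t8 XNOR t3 = false XNOR true = false

t4 = false, t6 = true, t10 = false, t13 = false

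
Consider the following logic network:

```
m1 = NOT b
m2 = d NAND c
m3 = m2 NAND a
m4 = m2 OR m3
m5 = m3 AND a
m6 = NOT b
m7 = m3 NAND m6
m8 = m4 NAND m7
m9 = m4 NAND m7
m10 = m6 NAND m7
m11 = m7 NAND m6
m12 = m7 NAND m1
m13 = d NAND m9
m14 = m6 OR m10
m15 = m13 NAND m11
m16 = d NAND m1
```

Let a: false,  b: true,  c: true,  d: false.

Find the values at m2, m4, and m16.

m1 = NOT b = NOT true = false
m2 = d NAND c = false NAND true = true
m3 = m2 NAND a = true NAND false = true
m4 = m2 OR m3 = true OR true = true
m16 = d NAND m1 = false NAND false = true

m2 = true, m4 = true, m16 = true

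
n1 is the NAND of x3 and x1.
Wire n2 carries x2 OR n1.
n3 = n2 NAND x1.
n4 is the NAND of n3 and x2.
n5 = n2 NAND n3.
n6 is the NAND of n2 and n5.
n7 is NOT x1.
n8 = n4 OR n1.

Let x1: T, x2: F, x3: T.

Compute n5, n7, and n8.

n5 = T  n7 = F  n8 = T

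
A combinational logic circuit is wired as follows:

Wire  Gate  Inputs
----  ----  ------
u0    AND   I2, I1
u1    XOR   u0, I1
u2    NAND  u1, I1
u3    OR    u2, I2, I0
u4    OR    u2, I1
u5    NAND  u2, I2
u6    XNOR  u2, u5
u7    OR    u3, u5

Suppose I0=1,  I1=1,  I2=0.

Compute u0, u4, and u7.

u0 = 0, u4 = 1, u7 = 1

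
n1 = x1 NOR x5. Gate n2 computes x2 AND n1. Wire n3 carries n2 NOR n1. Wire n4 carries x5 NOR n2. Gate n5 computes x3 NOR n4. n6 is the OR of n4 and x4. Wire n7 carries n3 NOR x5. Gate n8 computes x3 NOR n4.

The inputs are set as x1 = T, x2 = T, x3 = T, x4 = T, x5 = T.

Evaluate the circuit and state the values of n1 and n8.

n1 = F, n8 = F

n1 = x1 NOR x5 = T NOR T = F
n2 = x2 AND n1 = T AND F = F
n4 = x5 NOR n2 = T NOR F = F
n8 = x3 NOR n4 = T NOR F = F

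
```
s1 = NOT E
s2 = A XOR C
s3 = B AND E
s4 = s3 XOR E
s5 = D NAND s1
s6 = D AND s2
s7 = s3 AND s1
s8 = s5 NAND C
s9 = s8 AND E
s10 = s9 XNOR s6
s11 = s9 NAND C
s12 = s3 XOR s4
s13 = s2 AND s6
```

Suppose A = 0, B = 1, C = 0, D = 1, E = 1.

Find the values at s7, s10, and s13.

s1 = NOT E = NOT 1 = 0
s2 = A XOR C = 0 XOR 0 = 0
s3 = B AND E = 1 AND 1 = 1
s5 = D NAND s1 = 1 NAND 0 = 1
s6 = D AND s2 = 1 AND 0 = 0
s7 = s3 AND s1 = 1 AND 0 = 0
s8 = s5 NAND C = 1 NAND 0 = 1
s9 = s8 AND E = 1 AND 1 = 1
s10 = s9 XNOR s6 = 1 XNOR 0 = 0
s13 = s2 AND s6 = 0 AND 0 = 0

s7 = 0, s10 = 0, s13 = 0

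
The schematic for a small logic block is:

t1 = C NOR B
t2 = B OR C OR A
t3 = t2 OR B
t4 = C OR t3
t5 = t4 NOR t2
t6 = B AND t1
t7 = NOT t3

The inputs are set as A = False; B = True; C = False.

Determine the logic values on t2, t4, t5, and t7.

t2 = B OR C OR A = True OR False OR False = True
t3 = t2 OR B = True OR True = True
t4 = C OR t3 = False OR True = True
t5 = t4 NOR t2 = True NOR True = False
t7 = NOT t3 = NOT True = False

t2 = True; t4 = True; t5 = False; t7 = False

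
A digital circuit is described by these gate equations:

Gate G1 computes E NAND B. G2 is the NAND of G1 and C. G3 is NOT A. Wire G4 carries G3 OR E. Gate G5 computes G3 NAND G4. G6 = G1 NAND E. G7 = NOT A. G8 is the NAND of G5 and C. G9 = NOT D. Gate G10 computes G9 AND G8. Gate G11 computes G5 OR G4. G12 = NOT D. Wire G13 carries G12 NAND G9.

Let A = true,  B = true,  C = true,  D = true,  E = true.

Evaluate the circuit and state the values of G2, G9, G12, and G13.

G2 = true, G9 = false, G12 = false, G13 = true

G1 = E NAND B = true NAND true = false
G2 = G1 NAND C = false NAND true = true
G9 = NOT D = NOT true = false
G12 = NOT D = NOT true = false
G13 = G12 NAND G9 = false NAND false = true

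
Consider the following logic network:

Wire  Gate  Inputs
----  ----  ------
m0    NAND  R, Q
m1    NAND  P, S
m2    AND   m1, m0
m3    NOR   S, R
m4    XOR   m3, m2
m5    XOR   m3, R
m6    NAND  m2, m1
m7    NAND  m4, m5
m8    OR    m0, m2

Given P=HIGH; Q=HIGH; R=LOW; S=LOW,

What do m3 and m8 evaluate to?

m3 = HIGH, m8 = HIGH

m0 = R NAND Q = LOW NAND HIGH = HIGH
m1 = P NAND S = HIGH NAND LOW = HIGH
m2 = m1 AND m0 = HIGH AND HIGH = HIGH
m3 = S NOR R = LOW NOR LOW = HIGH
m8 = m0 OR m2 = HIGH OR HIGH = HIGH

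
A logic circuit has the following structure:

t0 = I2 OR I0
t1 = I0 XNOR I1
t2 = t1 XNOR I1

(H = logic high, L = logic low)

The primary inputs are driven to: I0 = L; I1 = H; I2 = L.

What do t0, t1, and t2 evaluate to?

t0 = I2 OR I0 = L OR L = L
t1 = I0 XNOR I1 = L XNOR H = L
t2 = t1 XNOR I1 = L XNOR H = L

t0 = L; t1 = L; t2 = L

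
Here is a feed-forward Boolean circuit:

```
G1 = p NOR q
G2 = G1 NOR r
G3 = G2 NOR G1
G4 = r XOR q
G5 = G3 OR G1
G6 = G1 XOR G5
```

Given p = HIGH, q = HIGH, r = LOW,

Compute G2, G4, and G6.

G2 = HIGH; G4 = HIGH; G6 = LOW

G1 = p NOR q = HIGH NOR HIGH = LOW
G2 = G1 NOR r = LOW NOR LOW = HIGH
G3 = G2 NOR G1 = HIGH NOR LOW = LOW
G4 = r XOR q = LOW XOR HIGH = HIGH
G5 = G3 OR G1 = LOW OR LOW = LOW
G6 = G1 XOR G5 = LOW XOR LOW = LOW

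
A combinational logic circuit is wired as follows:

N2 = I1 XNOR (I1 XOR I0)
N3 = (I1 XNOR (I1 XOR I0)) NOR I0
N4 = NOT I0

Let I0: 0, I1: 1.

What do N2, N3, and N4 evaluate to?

N2 = 1 XNOR (1 XOR 0) = 1
N3 = (1 XNOR (1 XOR 0)) NOR 0 = 0
N4 = NOT 0 = 1

N2 = 1, N3 = 0, N4 = 1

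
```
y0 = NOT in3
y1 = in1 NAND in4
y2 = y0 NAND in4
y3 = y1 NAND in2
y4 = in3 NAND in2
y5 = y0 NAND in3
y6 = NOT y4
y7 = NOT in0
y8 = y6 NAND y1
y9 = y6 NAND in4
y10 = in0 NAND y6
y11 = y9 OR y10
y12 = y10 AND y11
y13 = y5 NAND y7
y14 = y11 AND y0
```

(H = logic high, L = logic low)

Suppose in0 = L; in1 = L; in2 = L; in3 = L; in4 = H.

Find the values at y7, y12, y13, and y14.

y7 = H, y12 = H, y13 = L, y14 = H

y0 = NOT in3 = NOT L = H
y4 = in3 NAND in2 = L NAND L = H
y5 = y0 NAND in3 = H NAND L = H
y6 = NOT y4 = NOT H = L
y7 = NOT in0 = NOT L = H
y9 = y6 NAND in4 = L NAND H = H
y10 = in0 NAND y6 = L NAND L = H
y11 = y9 OR y10 = H OR H = H
y12 = y10 AND y11 = H AND H = H
y13 = y5 NAND y7 = H NAND H = L
y14 = y11 AND y0 = H AND H = H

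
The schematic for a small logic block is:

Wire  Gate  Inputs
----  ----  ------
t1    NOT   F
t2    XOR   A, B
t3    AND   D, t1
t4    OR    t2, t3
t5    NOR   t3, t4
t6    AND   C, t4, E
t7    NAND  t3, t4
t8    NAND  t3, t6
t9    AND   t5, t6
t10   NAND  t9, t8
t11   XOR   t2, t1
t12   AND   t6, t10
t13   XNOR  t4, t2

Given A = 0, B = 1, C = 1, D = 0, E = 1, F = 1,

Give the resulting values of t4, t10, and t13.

t1 = NOT F = NOT 1 = 0
t2 = A XOR B = 0 XOR 1 = 1
t3 = D AND t1 = 0 AND 0 = 0
t4 = t2 OR t3 = 1 OR 0 = 1
t5 = t3 NOR t4 = 0 NOR 1 = 0
t6 = C AND t4 AND E = 1 AND 1 AND 1 = 1
t8 = t3 NAND t6 = 0 NAND 1 = 1
t9 = t5 AND t6 = 0 AND 1 = 0
t10 = t9 NAND t8 = 0 NAND 1 = 1
t13 = t4 XNOR t2 = 1 XNOR 1 = 1

t4 = 1, t10 = 1, t13 = 1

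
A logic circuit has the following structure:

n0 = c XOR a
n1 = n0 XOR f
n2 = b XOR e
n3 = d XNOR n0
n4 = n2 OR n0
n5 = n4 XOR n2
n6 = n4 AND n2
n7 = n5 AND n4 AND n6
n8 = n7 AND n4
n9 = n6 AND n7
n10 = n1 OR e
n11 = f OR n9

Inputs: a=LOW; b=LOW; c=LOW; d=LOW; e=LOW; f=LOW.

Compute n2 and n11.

n2 = LOW, n11 = LOW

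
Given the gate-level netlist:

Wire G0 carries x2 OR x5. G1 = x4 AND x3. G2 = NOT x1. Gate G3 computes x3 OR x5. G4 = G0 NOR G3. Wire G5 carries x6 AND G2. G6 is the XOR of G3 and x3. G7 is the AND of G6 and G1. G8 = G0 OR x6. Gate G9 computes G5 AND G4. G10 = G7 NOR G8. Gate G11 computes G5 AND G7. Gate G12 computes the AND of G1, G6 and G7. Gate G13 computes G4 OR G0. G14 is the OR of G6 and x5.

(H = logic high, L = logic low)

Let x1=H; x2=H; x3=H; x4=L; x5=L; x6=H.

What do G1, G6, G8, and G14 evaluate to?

G1 = L  G6 = L  G8 = H  G14 = L

G0 = x2 OR x5 = H OR L = H
G1 = x4 AND x3 = L AND H = L
G3 = x3 OR x5 = H OR L = H
G6 = G3 XOR x3 = H XOR H = L
G8 = G0 OR x6 = H OR H = H
G14 = G6 OR x5 = L OR L = L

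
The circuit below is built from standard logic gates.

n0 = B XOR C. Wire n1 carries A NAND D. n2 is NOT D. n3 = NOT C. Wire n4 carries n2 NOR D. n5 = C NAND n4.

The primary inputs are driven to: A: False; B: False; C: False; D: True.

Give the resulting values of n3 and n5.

n3 = True; n5 = True

n2 = NOT D = NOT True = False
n3 = NOT C = NOT False = True
n4 = n2 NOR D = False NOR True = False
n5 = C NAND n4 = False NAND False = True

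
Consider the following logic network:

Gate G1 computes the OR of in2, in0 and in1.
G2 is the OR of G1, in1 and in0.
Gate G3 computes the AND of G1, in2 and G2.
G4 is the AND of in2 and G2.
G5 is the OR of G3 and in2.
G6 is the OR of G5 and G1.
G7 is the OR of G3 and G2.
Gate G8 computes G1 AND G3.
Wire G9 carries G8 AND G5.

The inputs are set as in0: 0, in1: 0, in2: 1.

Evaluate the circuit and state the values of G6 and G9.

G6 = 1, G9 = 1

G1 = in2 OR in0 OR in1 = 1 OR 0 OR 0 = 1
G2 = G1 OR in1 OR in0 = 1 OR 0 OR 0 = 1
G3 = G1 AND in2 AND G2 = 1 AND 1 AND 1 = 1
G5 = G3 OR in2 = 1 OR 1 = 1
G6 = G5 OR G1 = 1 OR 1 = 1
G8 = G1 AND G3 = 1 AND 1 = 1
G9 = G8 AND G5 = 1 AND 1 = 1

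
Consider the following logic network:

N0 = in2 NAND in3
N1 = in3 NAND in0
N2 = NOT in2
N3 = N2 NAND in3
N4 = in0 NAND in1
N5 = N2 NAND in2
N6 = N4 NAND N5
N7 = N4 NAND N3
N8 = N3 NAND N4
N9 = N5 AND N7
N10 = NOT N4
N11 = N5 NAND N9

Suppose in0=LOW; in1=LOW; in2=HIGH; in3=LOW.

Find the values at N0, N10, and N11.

N0 = HIGH, N10 = LOW, N11 = HIGH

N0 = in2 NAND in3 = HIGH NAND LOW = HIGH
N2 = NOT in2 = NOT HIGH = LOW
N3 = N2 NAND in3 = LOW NAND LOW = HIGH
N4 = in0 NAND in1 = LOW NAND LOW = HIGH
N5 = N2 NAND in2 = LOW NAND HIGH = HIGH
N7 = N4 NAND N3 = HIGH NAND HIGH = LOW
N9 = N5 AND N7 = HIGH AND LOW = LOW
N10 = NOT N4 = NOT HIGH = LOW
N11 = N5 NAND N9 = HIGH NAND LOW = HIGH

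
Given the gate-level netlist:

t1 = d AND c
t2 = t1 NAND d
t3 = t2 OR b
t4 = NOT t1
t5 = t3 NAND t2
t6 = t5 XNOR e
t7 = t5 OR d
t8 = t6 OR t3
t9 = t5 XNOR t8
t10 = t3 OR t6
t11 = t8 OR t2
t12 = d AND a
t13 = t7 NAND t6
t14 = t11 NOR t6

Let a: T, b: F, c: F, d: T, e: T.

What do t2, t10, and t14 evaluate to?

t2 = T, t10 = T, t14 = F

t1 = d AND c = T AND F = F
t2 = t1 NAND d = F NAND T = T
t3 = t2 OR b = T OR F = T
t5 = t3 NAND t2 = T NAND T = F
t6 = t5 XNOR e = F XNOR T = F
t8 = t6 OR t3 = F OR T = T
t10 = t3 OR t6 = T OR F = T
t11 = t8 OR t2 = T OR T = T
t14 = t11 NOR t6 = T NOR F = F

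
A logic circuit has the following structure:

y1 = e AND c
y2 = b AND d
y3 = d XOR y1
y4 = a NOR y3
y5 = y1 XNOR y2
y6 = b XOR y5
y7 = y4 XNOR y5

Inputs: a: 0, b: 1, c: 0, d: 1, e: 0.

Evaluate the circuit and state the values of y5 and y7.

y1 = e AND c = 0 AND 0 = 0
y2 = b AND d = 1 AND 1 = 1
y3 = d XOR y1 = 1 XOR 0 = 1
y4 = a NOR y3 = 0 NOR 1 = 0
y5 = y1 XNOR y2 = 0 XNOR 1 = 0
y7 = y4 XNOR y5 = 0 XNOR 0 = 1

y5 = 0, y7 = 1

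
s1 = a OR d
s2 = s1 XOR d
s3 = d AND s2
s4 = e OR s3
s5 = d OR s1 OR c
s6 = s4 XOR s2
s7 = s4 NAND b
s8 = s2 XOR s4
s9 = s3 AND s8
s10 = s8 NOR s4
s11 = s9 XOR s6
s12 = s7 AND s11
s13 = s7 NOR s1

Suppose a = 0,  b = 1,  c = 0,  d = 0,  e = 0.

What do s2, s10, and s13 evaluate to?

s1 = a OR d = 0 OR 0 = 0
s2 = s1 XOR d = 0 XOR 0 = 0
s3 = d AND s2 = 0 AND 0 = 0
s4 = e OR s3 = 0 OR 0 = 0
s7 = s4 NAND b = 0 NAND 1 = 1
s8 = s2 XOR s4 = 0 XOR 0 = 0
s10 = s8 NOR s4 = 0 NOR 0 = 1
s13 = s7 NOR s1 = 1 NOR 0 = 0

s2 = 0, s10 = 1, s13 = 0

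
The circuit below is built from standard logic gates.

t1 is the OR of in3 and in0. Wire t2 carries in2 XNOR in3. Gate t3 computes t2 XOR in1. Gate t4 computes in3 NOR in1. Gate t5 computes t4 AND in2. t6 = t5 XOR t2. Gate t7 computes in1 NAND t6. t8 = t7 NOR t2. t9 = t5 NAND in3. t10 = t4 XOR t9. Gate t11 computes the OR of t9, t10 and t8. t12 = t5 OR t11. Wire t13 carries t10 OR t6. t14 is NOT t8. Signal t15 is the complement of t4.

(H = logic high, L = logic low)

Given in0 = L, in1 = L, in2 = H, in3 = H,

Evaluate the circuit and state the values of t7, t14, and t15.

t7 = H, t14 = H, t15 = H

t2 = in2 XNOR in3 = H XNOR H = H
t4 = in3 NOR in1 = H NOR L = L
t5 = t4 AND in2 = L AND H = L
t6 = t5 XOR t2 = L XOR H = H
t7 = in1 NAND t6 = L NAND H = H
t8 = t7 NOR t2 = H NOR H = L
t14 = NOT t8 = NOT L = H
t15 = NOT t4 = NOT L = H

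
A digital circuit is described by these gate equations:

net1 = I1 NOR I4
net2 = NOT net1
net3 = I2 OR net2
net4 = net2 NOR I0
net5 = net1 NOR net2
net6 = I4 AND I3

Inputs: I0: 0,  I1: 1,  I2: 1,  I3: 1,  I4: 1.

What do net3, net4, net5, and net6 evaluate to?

net3 = 1  net4 = 0  net5 = 0  net6 = 1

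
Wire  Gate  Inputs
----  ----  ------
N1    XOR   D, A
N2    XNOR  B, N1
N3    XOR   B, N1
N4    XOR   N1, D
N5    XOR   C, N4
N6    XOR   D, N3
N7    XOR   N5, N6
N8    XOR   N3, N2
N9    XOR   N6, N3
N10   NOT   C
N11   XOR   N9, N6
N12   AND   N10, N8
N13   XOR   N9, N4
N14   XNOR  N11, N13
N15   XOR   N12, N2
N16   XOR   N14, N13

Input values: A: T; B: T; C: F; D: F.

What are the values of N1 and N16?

N1 = D XOR A = F XOR T = T
N3 = B XOR N1 = T XOR T = F
N4 = N1 XOR D = T XOR F = T
N6 = D XOR N3 = F XOR F = F
N9 = N6 XOR N3 = F XOR F = F
N11 = N9 XOR N6 = F XOR F = F
N13 = N9 XOR N4 = F XOR T = T
N14 = N11 XNOR N13 = F XNOR T = F
N16 = N14 XOR N13 = F XOR T = T

N1 = T; N16 = T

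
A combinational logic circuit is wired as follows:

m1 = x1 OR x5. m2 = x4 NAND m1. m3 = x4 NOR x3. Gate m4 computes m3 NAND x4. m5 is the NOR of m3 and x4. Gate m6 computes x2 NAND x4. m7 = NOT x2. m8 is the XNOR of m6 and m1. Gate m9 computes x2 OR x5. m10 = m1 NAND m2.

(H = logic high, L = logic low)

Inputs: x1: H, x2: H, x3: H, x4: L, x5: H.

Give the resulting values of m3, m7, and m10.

m3 = L, m7 = L, m10 = L

m1 = x1 OR x5 = H OR H = H
m2 = x4 NAND m1 = L NAND H = H
m3 = x4 NOR x3 = L NOR H = L
m7 = NOT x2 = NOT H = L
m10 = m1 NAND m2 = H NAND H = L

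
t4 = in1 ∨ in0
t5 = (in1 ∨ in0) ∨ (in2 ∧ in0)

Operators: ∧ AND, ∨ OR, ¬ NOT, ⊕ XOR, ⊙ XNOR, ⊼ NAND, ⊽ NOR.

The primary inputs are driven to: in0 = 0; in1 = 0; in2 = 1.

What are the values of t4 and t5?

t4 = 0 ∨ 0 = 0
t5 = (0 ∨ 0) ∨ (1 ∧ 0) = 0

t4 = 0, t5 = 0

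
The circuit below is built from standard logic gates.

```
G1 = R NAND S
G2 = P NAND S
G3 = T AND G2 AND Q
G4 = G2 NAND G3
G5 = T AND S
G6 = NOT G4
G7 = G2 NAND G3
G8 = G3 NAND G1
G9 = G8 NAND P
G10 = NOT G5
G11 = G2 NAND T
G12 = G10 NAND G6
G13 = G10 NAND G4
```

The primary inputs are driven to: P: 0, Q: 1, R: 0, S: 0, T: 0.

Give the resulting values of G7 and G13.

G2 = P NAND S = 0 NAND 0 = 1
G3 = T AND G2 AND Q = 0 AND 1 AND 1 = 0
G4 = G2 NAND G3 = 1 NAND 0 = 1
G5 = T AND S = 0 AND 0 = 0
G7 = G2 NAND G3 = 1 NAND 0 = 1
G10 = NOT G5 = NOT 0 = 1
G13 = G10 NAND G4 = 1 NAND 1 = 0

G7 = 1; G13 = 0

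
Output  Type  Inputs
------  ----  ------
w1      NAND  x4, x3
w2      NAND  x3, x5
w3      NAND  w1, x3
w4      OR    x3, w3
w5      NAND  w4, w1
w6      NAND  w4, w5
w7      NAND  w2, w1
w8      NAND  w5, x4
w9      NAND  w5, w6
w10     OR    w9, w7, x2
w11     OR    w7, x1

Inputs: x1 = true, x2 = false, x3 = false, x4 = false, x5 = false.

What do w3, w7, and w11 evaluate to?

w1 = x4 NAND x3 = false NAND false = true
w2 = x3 NAND x5 = false NAND false = true
w3 = w1 NAND x3 = true NAND false = true
w7 = w2 NAND w1 = true NAND true = false
w11 = w7 OR x1 = false OR true = true

w3 = true  w7 = false  w11 = true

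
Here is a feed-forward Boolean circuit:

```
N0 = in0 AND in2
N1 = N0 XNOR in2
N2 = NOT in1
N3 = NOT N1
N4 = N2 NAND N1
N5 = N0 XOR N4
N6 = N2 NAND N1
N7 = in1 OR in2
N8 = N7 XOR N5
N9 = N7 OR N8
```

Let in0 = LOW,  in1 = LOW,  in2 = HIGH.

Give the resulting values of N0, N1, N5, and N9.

N0 = in0 AND in2 = LOW AND HIGH = LOW
N1 = N0 XNOR in2 = LOW XNOR HIGH = LOW
N2 = NOT in1 = NOT LOW = HIGH
N4 = N2 NAND N1 = HIGH NAND LOW = HIGH
N5 = N0 XOR N4 = LOW XOR HIGH = HIGH
N7 = in1 OR in2 = LOW OR HIGH = HIGH
N8 = N7 XOR N5 = HIGH XOR HIGH = LOW
N9 = N7 OR N8 = HIGH OR LOW = HIGH

N0 = LOW  N1 = LOW  N5 = HIGH  N9 = HIGH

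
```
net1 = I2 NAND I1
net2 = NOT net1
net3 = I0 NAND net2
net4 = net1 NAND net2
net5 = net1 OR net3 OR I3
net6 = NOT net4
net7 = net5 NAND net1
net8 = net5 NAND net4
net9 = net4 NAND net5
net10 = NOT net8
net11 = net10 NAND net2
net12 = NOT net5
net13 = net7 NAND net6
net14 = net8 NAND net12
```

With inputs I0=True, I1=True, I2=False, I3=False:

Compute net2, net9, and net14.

net2 = False  net9 = False  net14 = True

net1 = I2 NAND I1 = False NAND True = True
net2 = NOT net1 = NOT True = False
net3 = I0 NAND net2 = True NAND False = True
net4 = net1 NAND net2 = True NAND False = True
net5 = net1 OR net3 OR I3 = True OR True OR False = True
net8 = net5 NAND net4 = True NAND True = False
net9 = net4 NAND net5 = True NAND True = False
net12 = NOT net5 = NOT True = False
net14 = net8 NAND net12 = False NAND False = True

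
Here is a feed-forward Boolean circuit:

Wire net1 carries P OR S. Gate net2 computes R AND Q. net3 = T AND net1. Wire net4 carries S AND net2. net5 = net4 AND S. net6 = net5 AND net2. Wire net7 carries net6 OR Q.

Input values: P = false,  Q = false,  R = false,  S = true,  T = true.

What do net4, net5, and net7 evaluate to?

net2 = R AND Q = false AND false = false
net4 = S AND net2 = true AND false = false
net5 = net4 AND S = false AND true = false
net6 = net5 AND net2 = false AND false = false
net7 = net6 OR Q = false OR false = false

net4 = false  net5 = false  net7 = false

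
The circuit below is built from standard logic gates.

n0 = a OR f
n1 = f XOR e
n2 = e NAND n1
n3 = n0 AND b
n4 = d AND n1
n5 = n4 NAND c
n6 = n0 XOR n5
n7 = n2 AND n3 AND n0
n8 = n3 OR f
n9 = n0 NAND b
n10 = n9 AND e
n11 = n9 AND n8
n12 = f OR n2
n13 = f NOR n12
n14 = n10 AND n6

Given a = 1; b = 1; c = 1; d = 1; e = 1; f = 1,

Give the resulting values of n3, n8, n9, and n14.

n3 = 1, n8 = 1, n9 = 0, n14 = 0

n0 = a OR f = 1 OR 1 = 1
n1 = f XOR e = 1 XOR 1 = 0
n3 = n0 AND b = 1 AND 1 = 1
n4 = d AND n1 = 1 AND 0 = 0
n5 = n4 NAND c = 0 NAND 1 = 1
n6 = n0 XOR n5 = 1 XOR 1 = 0
n8 = n3 OR f = 1 OR 1 = 1
n9 = n0 NAND b = 1 NAND 1 = 0
n10 = n9 AND e = 0 AND 1 = 0
n14 = n10 AND n6 = 0 AND 0 = 0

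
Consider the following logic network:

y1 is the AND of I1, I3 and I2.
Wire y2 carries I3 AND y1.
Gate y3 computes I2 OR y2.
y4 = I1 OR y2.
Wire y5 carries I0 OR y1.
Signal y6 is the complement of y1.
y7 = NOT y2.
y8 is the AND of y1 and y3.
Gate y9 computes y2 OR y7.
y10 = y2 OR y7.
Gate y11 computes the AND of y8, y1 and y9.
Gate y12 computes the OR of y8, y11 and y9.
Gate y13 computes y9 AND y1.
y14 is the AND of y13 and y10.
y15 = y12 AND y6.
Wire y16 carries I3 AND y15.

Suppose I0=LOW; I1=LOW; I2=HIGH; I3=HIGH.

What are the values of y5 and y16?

y5 = LOW, y16 = HIGH

y1 = I1 AND I3 AND I2 = LOW AND HIGH AND HIGH = LOW
y2 = I3 AND y1 = HIGH AND LOW = LOW
y3 = I2 OR y2 = HIGH OR LOW = HIGH
y5 = I0 OR y1 = LOW OR LOW = LOW
y6 = NOT y1 = NOT LOW = HIGH
y7 = NOT y2 = NOT LOW = HIGH
y8 = y1 AND y3 = LOW AND HIGH = LOW
y9 = y2 OR y7 = LOW OR HIGH = HIGH
y11 = y8 AND y1 AND y9 = LOW AND LOW AND HIGH = LOW
y12 = y8 OR y11 OR y9 = LOW OR LOW OR HIGH = HIGH
y15 = y12 AND y6 = HIGH AND HIGH = HIGH
y16 = I3 AND y15 = HIGH AND HIGH = HIGH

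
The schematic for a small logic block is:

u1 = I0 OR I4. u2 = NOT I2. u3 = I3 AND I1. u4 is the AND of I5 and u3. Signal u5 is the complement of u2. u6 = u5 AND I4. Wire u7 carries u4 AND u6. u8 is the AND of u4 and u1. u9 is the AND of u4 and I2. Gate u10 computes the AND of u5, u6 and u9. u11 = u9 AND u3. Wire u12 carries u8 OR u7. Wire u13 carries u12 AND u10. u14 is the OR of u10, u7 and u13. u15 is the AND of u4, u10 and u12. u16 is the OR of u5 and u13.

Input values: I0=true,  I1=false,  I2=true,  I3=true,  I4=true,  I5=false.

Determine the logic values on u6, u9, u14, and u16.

u1 = I0 OR I4 = true OR true = true
u2 = NOT I2 = NOT true = false
u3 = I3 AND I1 = true AND false = false
u4 = I5 AND u3 = false AND false = false
u5 = NOT u2 = NOT false = true
u6 = u5 AND I4 = true AND true = true
u7 = u4 AND u6 = false AND true = false
u8 = u4 AND u1 = false AND true = false
u9 = u4 AND I2 = false AND true = false
u10 = u5 AND u6 AND u9 = true AND true AND false = false
u12 = u8 OR u7 = false OR false = false
u13 = u12 AND u10 = false AND false = false
u14 = u10 OR u7 OR u13 = false OR false OR false = false
u16 = u5 OR u13 = true OR false = true

u6 = true, u9 = false, u14 = false, u16 = true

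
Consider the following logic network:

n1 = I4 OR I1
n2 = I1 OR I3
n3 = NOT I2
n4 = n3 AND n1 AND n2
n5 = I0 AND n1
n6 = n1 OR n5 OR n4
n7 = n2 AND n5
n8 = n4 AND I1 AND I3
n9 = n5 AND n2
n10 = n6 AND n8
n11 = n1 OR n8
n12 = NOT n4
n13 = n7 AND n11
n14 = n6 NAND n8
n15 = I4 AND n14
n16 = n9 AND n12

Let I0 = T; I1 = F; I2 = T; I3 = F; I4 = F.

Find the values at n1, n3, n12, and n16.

n1 = F, n3 = F, n12 = T, n16 = F

n1 = I4 OR I1 = F OR F = F
n2 = I1 OR I3 = F OR F = F
n3 = NOT I2 = NOT T = F
n4 = n3 AND n1 AND n2 = F AND F AND F = F
n5 = I0 AND n1 = T AND F = F
n9 = n5 AND n2 = F AND F = F
n12 = NOT n4 = NOT F = T
n16 = n9 AND n12 = F AND T = F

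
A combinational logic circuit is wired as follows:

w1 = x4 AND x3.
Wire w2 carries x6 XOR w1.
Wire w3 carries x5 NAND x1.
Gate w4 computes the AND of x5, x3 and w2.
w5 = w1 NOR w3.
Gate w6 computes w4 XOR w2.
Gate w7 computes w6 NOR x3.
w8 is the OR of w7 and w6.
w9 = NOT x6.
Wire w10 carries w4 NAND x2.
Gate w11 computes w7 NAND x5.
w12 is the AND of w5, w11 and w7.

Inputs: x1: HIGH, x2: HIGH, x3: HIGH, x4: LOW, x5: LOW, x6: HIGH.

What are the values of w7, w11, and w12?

w1 = x4 AND x3 = LOW AND HIGH = LOW
w2 = x6 XOR w1 = HIGH XOR LOW = HIGH
w3 = x5 NAND x1 = LOW NAND HIGH = HIGH
w4 = x5 AND x3 AND w2 = LOW AND HIGH AND HIGH = LOW
w5 = w1 NOR w3 = LOW NOR HIGH = LOW
w6 = w4 XOR w2 = LOW XOR HIGH = HIGH
w7 = w6 NOR x3 = HIGH NOR HIGH = LOW
w11 = w7 NAND x5 = LOW NAND LOW = HIGH
w12 = w5 AND w11 AND w7 = LOW AND HIGH AND LOW = LOW

w7 = LOW; w11 = HIGH; w12 = LOW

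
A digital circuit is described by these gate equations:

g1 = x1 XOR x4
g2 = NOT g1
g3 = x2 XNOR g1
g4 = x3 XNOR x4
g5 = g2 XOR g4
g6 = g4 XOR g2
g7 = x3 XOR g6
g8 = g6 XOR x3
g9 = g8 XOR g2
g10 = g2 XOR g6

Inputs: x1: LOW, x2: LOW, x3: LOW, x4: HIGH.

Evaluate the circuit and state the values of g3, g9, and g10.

g3 = LOW; g9 = LOW; g10 = LOW

g1 = x1 XOR x4 = LOW XOR HIGH = HIGH
g2 = NOT g1 = NOT HIGH = LOW
g3 = x2 XNOR g1 = LOW XNOR HIGH = LOW
g4 = x3 XNOR x4 = LOW XNOR HIGH = LOW
g6 = g4 XOR g2 = LOW XOR LOW = LOW
g8 = g6 XOR x3 = LOW XOR LOW = LOW
g9 = g8 XOR g2 = LOW XOR LOW = LOW
g10 = g2 XOR g6 = LOW XOR LOW = LOW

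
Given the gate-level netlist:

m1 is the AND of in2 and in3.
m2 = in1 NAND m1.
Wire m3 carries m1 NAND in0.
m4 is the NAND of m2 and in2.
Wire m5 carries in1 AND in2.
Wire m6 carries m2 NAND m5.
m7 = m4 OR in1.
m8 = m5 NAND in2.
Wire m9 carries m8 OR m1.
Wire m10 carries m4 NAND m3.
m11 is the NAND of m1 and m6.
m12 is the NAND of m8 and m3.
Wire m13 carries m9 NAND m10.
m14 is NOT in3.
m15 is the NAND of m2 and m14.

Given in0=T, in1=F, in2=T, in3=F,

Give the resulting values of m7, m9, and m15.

m7 = F  m9 = T  m15 = F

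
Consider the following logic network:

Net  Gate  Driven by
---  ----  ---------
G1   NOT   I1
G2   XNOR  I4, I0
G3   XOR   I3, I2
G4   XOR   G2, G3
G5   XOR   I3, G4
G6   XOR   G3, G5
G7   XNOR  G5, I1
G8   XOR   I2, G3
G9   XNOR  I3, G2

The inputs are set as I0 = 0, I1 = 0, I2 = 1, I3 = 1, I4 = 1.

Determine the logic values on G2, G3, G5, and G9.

G2 = I4 XNOR I0 = 1 XNOR 0 = 0
G3 = I3 XOR I2 = 1 XOR 1 = 0
G4 = G2 XOR G3 = 0 XOR 0 = 0
G5 = I3 XOR G4 = 1 XOR 0 = 1
G9 = I3 XNOR G2 = 1 XNOR 0 = 0

G2 = 0  G3 = 0  G5 = 1  G9 = 0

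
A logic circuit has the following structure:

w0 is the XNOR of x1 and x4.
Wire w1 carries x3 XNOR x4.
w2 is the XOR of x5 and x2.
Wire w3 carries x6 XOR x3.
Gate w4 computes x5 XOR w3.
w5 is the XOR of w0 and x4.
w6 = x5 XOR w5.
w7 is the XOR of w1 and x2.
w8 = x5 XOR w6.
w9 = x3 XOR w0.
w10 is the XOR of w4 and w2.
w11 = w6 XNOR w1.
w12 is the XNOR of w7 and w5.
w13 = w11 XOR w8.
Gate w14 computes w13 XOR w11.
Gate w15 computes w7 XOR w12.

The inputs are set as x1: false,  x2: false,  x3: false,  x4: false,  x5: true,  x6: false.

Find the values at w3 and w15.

w0 = x1 XNOR x4 = false XNOR false = true
w1 = x3 XNOR x4 = false XNOR false = true
w3 = x6 XOR x3 = false XOR false = false
w5 = w0 XOR x4 = true XOR false = true
w7 = w1 XOR x2 = true XOR false = true
w12 = w7 XNOR w5 = true XNOR true = true
w15 = w7 XOR w12 = true XOR true = false

w3 = false, w15 = false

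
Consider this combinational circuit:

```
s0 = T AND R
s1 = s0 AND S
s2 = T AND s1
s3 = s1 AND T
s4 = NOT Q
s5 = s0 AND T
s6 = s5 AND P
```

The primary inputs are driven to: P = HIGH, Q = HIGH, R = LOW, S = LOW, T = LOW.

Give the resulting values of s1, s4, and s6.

s1 = LOW  s4 = LOW  s6 = LOW

s0 = T AND R = LOW AND LOW = LOW
s1 = s0 AND S = LOW AND LOW = LOW
s4 = NOT Q = NOT HIGH = LOW
s5 = s0 AND T = LOW AND LOW = LOW
s6 = s5 AND P = LOW AND HIGH = LOW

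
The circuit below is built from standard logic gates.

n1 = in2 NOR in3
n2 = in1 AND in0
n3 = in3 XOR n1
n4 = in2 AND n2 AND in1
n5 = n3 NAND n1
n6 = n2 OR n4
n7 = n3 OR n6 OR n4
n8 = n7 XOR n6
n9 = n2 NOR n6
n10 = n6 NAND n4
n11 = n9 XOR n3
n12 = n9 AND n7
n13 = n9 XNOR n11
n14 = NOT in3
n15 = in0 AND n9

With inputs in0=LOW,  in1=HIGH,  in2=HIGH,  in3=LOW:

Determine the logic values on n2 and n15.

n2 = in1 AND in0 = HIGH AND LOW = LOW
n4 = in2 AND n2 AND in1 = HIGH AND LOW AND HIGH = LOW
n6 = n2 OR n4 = LOW OR LOW = LOW
n9 = n2 NOR n6 = LOW NOR LOW = HIGH
n15 = in0 AND n9 = LOW AND HIGH = LOW

n2 = LOW, n15 = LOW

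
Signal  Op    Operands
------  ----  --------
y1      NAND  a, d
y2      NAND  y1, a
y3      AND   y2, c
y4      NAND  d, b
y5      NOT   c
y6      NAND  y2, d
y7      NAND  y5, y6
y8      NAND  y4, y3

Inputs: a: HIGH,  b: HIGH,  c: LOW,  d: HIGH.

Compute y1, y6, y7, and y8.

y1 = LOW, y6 = LOW, y7 = HIGH, y8 = HIGH

y1 = a NAND d = HIGH NAND HIGH = LOW
y2 = y1 NAND a = LOW NAND HIGH = HIGH
y3 = y2 AND c = HIGH AND LOW = LOW
y4 = d NAND b = HIGH NAND HIGH = LOW
y5 = NOT c = NOT LOW = HIGH
y6 = y2 NAND d = HIGH NAND HIGH = LOW
y7 = y5 NAND y6 = HIGH NAND LOW = HIGH
y8 = y4 NAND y3 = LOW NAND LOW = HIGH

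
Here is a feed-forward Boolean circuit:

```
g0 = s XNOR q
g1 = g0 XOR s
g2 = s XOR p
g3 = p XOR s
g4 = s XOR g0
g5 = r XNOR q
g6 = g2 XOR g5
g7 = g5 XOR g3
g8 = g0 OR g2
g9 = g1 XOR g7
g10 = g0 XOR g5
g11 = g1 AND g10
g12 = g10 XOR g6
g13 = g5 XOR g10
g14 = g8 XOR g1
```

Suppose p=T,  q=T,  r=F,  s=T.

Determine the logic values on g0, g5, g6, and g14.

g0 = T  g5 = F  g6 = F  g14 = T

g0 = s XNOR q = T XNOR T = T
g1 = g0 XOR s = T XOR T = F
g2 = s XOR p = T XOR T = F
g5 = r XNOR q = F XNOR T = F
g6 = g2 XOR g5 = F XOR F = F
g8 = g0 OR g2 = T OR F = T
g14 = g8 XOR g1 = T XOR F = T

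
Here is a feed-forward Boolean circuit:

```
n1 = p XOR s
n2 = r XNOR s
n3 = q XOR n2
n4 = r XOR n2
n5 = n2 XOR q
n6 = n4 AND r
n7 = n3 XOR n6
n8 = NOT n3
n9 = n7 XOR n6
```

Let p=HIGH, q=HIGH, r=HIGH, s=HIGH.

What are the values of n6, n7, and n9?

n2 = r XNOR s = HIGH XNOR HIGH = HIGH
n3 = q XOR n2 = HIGH XOR HIGH = LOW
n4 = r XOR n2 = HIGH XOR HIGH = LOW
n6 = n4 AND r = LOW AND HIGH = LOW
n7 = n3 XOR n6 = LOW XOR LOW = LOW
n9 = n7 XOR n6 = LOW XOR LOW = LOW

n6 = LOW, n7 = LOW, n9 = LOW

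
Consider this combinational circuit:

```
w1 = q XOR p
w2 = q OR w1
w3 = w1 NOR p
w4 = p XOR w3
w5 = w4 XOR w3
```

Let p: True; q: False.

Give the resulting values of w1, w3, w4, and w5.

w1 = q XOR p = False XOR True = True
w3 = w1 NOR p = True NOR True = False
w4 = p XOR w3 = True XOR False = True
w5 = w4 XOR w3 = True XOR False = True

w1 = True, w3 = False, w4 = True, w5 = True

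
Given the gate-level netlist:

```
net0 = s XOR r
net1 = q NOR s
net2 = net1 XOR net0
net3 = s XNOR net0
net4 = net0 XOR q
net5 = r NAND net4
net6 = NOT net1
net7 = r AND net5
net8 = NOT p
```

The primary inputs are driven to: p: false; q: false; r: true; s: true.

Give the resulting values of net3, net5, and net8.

net3 = false, net5 = true, net8 = true

net0 = s XOR r = true XOR true = false
net3 = s XNOR net0 = true XNOR false = false
net4 = net0 XOR q = false XOR false = false
net5 = r NAND net4 = true NAND false = true
net8 = NOT p = NOT false = true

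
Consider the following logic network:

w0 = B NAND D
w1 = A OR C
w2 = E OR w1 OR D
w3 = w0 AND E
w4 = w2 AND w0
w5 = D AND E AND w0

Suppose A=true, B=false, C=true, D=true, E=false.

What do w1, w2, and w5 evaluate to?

w0 = B NAND D = false NAND true = true
w1 = A OR C = true OR true = true
w2 = E OR w1 OR D = false OR true OR true = true
w5 = D AND E AND w0 = true AND false AND true = false

w1 = true  w2 = true  w5 = false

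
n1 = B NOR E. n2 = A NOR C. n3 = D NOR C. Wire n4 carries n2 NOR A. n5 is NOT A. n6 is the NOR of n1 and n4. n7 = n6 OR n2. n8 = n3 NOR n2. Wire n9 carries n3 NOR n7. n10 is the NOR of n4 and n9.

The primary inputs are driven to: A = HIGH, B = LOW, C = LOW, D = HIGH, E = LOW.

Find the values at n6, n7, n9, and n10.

n6 = LOW; n7 = LOW; n9 = HIGH; n10 = LOW

n1 = B NOR E = LOW NOR LOW = HIGH
n2 = A NOR C = HIGH NOR LOW = LOW
n3 = D NOR C = HIGH NOR LOW = LOW
n4 = n2 NOR A = LOW NOR HIGH = LOW
n6 = n1 NOR n4 = HIGH NOR LOW = LOW
n7 = n6 OR n2 = LOW OR LOW = LOW
n9 = n3 NOR n7 = LOW NOR LOW = HIGH
n10 = n4 NOR n9 = LOW NOR HIGH = LOW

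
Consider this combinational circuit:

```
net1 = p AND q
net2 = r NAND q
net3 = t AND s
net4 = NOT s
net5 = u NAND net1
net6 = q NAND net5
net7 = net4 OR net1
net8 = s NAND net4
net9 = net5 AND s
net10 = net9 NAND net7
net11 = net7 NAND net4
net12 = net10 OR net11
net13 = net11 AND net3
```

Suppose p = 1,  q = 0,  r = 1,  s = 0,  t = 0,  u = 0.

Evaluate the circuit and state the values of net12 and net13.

net1 = p AND q = 1 AND 0 = 0
net3 = t AND s = 0 AND 0 = 0
net4 = NOT s = NOT 0 = 1
net5 = u NAND net1 = 0 NAND 0 = 1
net7 = net4 OR net1 = 1 OR 0 = 1
net9 = net5 AND s = 1 AND 0 = 0
net10 = net9 NAND net7 = 0 NAND 1 = 1
net11 = net7 NAND net4 = 1 NAND 1 = 0
net12 = net10 OR net11 = 1 OR 0 = 1
net13 = net11 AND net3 = 0 AND 0 = 0

net12 = 1  net13 = 0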